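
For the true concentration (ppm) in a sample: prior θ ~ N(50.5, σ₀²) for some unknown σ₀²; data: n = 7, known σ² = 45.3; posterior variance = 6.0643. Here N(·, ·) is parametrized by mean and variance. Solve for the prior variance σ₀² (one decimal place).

Posterior precision equals prior precision plus data precision: 1/σ_n² = 1/σ₀² + n/σ².
So 1/σ₀² = 1/6.0643 − 7/45.3 = 0.164899 − 0.154525 = 0.010374.
Hence σ₀² = 1/0.010374 ≈ 96.4.

σ₀² = 96.4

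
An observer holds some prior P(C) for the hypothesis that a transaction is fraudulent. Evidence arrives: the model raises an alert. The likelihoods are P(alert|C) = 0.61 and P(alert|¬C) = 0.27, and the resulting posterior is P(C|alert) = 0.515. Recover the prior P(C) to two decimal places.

P(C) = 0.32

Bayes' rule in odds form gives O(C|E) = O(C)·[P(E|C)/P(E|¬C)], hence O(C) = O(C|E)/LR.
Posterior odds = 0.515/(1−0.515) = 1.0619. LR = 0.61/0.27 = 2.2593.
Prior odds = 1.0619/2.2593 = 0.4700, so P(C) = 0.4700/(1+0.4700) ≈ 0.32.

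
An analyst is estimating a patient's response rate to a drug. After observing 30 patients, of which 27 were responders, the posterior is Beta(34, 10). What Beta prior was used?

Beta(7, 7)

Under Beta–binomial conjugacy the posterior parameters are (a+s, b+f).
So a = 34 − 27 = 7 and b = 10 − 3 = 7.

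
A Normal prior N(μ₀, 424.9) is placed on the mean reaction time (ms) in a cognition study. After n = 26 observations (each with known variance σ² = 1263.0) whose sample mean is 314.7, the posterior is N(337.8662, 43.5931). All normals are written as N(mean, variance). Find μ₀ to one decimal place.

With known observation variance, the Normal–Normal posterior has precision τ_n = τ₀ + n/σ² and mean μ_n = (τ₀μ₀ + (n/σ²)x̄)/τ_n.
Here τ₀ = 1/424.9 = 0.002353 and τ_data = 26/1263.0 = 0.020586, so τ_n = 0.022939.
Rearranging for μ₀: μ₀ = (μ_n·τ_n − τ_data·x̄)/τ₀ = (337.8662·0.022939 − 0.020586·314.7) / 0.002353 = 1.271899/0.002353 ≈ 540.5.

μ₀ = 540.5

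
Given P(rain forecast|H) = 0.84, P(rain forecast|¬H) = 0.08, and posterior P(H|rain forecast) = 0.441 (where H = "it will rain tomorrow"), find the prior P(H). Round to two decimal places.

P(H) = 0.07

In odds form, posterior odds = prior odds × likelihood ratio, so prior odds = posterior odds ÷ LR.
Posterior odds = 0.441/(1−0.441) = 0.7889. LR = 0.84/0.08 = 10.5000.
Prior odds = 0.7889/10.5000 = 0.0751, so P(H) = 0.0751/(1+0.0751) ≈ 0.07.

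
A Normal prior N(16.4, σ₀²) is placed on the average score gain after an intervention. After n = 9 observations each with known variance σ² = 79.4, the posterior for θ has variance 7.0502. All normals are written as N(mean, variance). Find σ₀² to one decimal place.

For the Normal–Normal model with known σ², precisions add: τ_n = τ₀ + n/σ².
So 1/σ₀² = 1/7.0502 − 9/79.4 = 0.141840 − 0.113350 = 0.028490.
Hence σ₀² = 1/0.028490 ≈ 35.1.

σ₀² = 35.1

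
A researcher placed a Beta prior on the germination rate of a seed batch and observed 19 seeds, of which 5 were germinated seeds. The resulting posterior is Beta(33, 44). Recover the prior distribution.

Beta(28, 30)

Beta is conjugate to the binomial likelihood: posterior = Beta(a+s, b+f).
Subtract the data counts: 33−5=28, 44−14=30.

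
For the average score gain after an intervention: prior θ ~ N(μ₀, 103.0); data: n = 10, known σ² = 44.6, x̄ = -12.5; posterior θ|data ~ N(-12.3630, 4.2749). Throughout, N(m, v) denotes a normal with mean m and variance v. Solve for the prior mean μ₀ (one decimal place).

μ₀ = -9.2

With known observation variance, the Normal–Normal posterior has precision τ_n = τ₀ + n/σ² and mean μ_n = (τ₀μ₀ + (n/σ²)x̄)/τ_n.
Here τ₀ = 1/103.0 = 0.009709 and τ_data = 10/44.6 = 0.224215, so τ_n = 0.233924.
Rearranging for μ₀: μ₀ = (μ_n·τ_n − τ_data·x̄)/τ₀ = (-12.3630·0.233924 − 0.224215·-12.5) / 0.009709 = -0.089315/0.009709 ≈ -9.2.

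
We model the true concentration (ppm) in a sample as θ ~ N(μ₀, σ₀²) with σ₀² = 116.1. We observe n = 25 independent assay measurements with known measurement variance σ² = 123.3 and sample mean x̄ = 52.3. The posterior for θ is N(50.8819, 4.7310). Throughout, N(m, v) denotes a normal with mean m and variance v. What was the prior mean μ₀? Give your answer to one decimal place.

The posterior mean is a precision-weighted average: μ_n = (τ₀μ₀ + τ_data·x̄)/(τ₀+τ_data), with τ₀=1/σ₀² and τ_data=n/σ².
Here τ₀ = 1/116.1 = 0.008613 and τ_data = 25/123.3 = 0.202758, so τ_n = 0.211371.
Rearranging for μ₀: μ₀ = (μ_n·τ_n − τ_data·x̄)/τ₀ = (50.8819·0.211371 − 0.202758·52.3) / 0.008613 = 0.150715/0.008613 ≈ 17.5.

μ₀ = 17.5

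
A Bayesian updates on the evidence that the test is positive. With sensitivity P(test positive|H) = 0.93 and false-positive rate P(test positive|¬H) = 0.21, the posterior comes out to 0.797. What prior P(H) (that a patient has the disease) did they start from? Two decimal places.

P(H) = 0.47

In odds form, posterior odds = prior odds × likelihood ratio, so prior odds = posterior odds ÷ LR.
Posterior odds = 0.797/(1−0.797) = 3.9261. LR = 0.93/0.21 = 4.4286.
Prior odds = 3.9261/4.4286 = 0.8865, so P(H) = 0.8865/(1+0.8865) ≈ 0.47.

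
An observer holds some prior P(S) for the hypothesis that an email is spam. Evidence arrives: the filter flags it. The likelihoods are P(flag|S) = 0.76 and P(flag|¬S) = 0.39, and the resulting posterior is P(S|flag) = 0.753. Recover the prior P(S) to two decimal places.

P(S) = 0.61

Bayes' rule in odds form gives O(S|E) = O(S)·[P(E|S)/P(E|¬S)], hence O(S) = O(S|E)/LR.
Posterior odds = 0.753/(1−0.753) = 3.0486. LR = 0.76/0.39 = 1.9487.
Prior odds = 3.0486/1.9487 = 1.5644, so P(S) = 1.5644/(1+1.5644) ≈ 0.61.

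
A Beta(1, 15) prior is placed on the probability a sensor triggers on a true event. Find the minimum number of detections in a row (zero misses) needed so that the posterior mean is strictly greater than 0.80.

k = 60

After k detections and 0 misses the posterior is Beta(1+k, 15), with mean (1+k)/(1+15+k).
Set (1+k)/(16+k) > 0.80 and solve: k > (0.80·16 − 1)/(1 − 0.80) = 59.000.
The smallest integer exceeding 59.000 is 60, and checking k=60: (61)/(76) = 0.8026 > 0.80.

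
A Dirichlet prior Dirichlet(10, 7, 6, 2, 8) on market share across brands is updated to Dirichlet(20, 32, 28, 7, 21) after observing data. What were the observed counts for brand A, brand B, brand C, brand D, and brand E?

For a Dirichlet(α) prior with multinomial counts c, the posterior is Dirichlet(α + c) componentwise.
Counts are posterior − prior componentwise: 20−10=10, 32−7=25, 28−6=22, 7−2=5, 21−8=13.

counts (10, 25, 22, 5, 13)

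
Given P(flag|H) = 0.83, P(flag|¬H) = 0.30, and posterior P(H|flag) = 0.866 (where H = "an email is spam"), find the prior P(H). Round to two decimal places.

P(H) = 0.70

Bayes' rule in odds form gives O(H|E) = O(H)·[P(E|H)/P(E|¬H)], hence O(H) = O(H|E)/LR.
Posterior odds = 0.866/(1−0.866) = 6.4627. LR = 0.83/0.30 = 2.7667.
Prior odds = 6.4627/2.7667 = 2.3359, so P(H) = 2.3359/(1+2.3359) ≈ 0.70.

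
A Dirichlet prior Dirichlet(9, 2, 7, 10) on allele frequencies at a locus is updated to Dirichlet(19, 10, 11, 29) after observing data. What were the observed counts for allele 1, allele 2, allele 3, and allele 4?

counts (10, 8, 4, 19)

For a Dirichlet(α) prior with multinomial counts c, the posterior is Dirichlet(α + c) componentwise.
Counts are posterior − prior componentwise: 19−9=10, 10−2=8, 11−7=4, 29−10=19.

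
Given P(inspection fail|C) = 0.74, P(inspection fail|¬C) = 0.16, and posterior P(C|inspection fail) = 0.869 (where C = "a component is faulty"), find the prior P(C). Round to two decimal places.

Bayes' rule in odds form gives O(C|E) = O(C)·[P(E|C)/P(E|¬C)], hence O(C) = O(C|E)/LR.
Posterior odds = 0.869/(1−0.869) = 6.6336. LR = 0.74/0.16 = 4.6250.
Prior odds = 6.6336/4.6250 = 1.4343, so P(C) = 1.4343/(1+1.4343) ≈ 0.59.

P(C) = 0.59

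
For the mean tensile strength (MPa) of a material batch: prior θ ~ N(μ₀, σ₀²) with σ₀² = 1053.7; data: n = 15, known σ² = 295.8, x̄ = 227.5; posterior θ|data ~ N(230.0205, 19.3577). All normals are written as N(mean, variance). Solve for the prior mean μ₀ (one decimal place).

μ₀ = 364.7

The posterior mean is a precision-weighted average: μ_n = (τ₀μ₀ + τ_data·x̄)/(τ₀+τ_data), with τ₀=1/σ₀² and τ_data=n/σ².
Here τ₀ = 1/1053.7 = 0.000949 and τ_data = 15/295.8 = 0.050710, so τ_n = 0.051659.
Rearranging for μ₀: μ₀ = (μ_n·τ_n − τ_data·x̄)/τ₀ = (230.0205·0.051659 − 0.050710·227.5) / 0.000949 = 0.346104/0.000949 ≈ 364.7.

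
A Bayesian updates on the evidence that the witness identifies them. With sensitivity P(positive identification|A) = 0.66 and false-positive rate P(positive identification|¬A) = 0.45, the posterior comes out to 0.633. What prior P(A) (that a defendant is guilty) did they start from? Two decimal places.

P(A) = 0.54

In odds form, posterior odds = prior odds × likelihood ratio, so prior odds = posterior odds ÷ LR.
Posterior odds = 0.633/(1−0.633) = 1.7248. LR = 0.66/0.45 = 1.4667.
Prior odds = 1.7248/1.4667 = 1.1760, so P(A) = 1.1760/(1+1.1760) ≈ 0.54.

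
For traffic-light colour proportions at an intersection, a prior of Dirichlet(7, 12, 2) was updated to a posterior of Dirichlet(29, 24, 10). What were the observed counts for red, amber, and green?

counts (22, 12, 8)

For a Dirichlet(α) prior with multinomial counts c, the posterior is Dirichlet(α + c) componentwise.
Counts are posterior − prior componentwise: 29−7=22, 24−12=12, 10−2=8.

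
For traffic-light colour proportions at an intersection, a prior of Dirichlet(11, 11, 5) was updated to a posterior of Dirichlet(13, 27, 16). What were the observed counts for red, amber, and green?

For a Dirichlet(α) prior with multinomial counts c, the posterior is Dirichlet(α + c) componentwise.
Counts are posterior − prior componentwise: 13−11=2, 27−11=16, 16−5=11.

counts (2, 16, 11)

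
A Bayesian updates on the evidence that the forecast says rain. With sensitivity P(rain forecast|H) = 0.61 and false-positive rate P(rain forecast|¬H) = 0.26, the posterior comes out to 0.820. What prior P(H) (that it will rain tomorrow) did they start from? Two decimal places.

Bayes' rule in odds form gives O(H|E) = O(H)·[P(E|H)/P(E|¬H)], hence O(H) = O(H|E)/LR.
Posterior odds = 0.820/(1−0.820) = 4.5556. LR = 0.61/0.26 = 2.3462.
Prior odds = 4.5556/2.3462 = 1.9417, so P(H) = 1.9417/(1+1.9417) ≈ 0.66.

P(H) = 0.66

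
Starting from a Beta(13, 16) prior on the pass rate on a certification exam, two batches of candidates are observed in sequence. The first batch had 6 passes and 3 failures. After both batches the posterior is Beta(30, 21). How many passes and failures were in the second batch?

11 passes and 2 failures

Because Beta–binomial updating is additive in the counts, the combined data contributed (α_post−α_prior, β_post−β_prior) successes and failures.
Total across both batches: 30−13=17 passes, 21−16=5 failures.
Subtract the first batch: 17−6=11 passes and 5−3=2 failures.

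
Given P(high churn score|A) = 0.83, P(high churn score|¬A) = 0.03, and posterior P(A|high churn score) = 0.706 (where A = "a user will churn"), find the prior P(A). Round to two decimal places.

P(A) = 0.08

Bayes' rule in odds form gives O(A|E) = O(A)·[P(E|A)/P(E|¬A)], hence O(A) = O(A|E)/LR.
Posterior odds = 0.706/(1−0.706) = 2.4014. LR = 0.83/0.03 = 27.6667.
Prior odds = 2.4014/27.6667 = 0.0868, so P(A) = 0.0868/(1+0.0868) ≈ 0.08.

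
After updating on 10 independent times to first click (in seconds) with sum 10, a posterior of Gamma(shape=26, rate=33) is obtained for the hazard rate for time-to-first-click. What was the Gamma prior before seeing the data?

Gamma(shape=16, rate=23)

For an exponential likelihood with a Gamma(α, β) prior on the rate, n observations with total T give posterior Gamma(α+n, β+T).
So α = 26 − 10 = 16 and β = 33 − 10 = 23.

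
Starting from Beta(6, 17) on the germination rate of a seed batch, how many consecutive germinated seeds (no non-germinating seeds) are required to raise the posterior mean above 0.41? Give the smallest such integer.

k = 6

After k germinated seeds and 0 non-germinating seeds the posterior is Beta(6+k, 17), with mean (6+k)/(6+17+k).
Set (6+k)/(23+k) > 0.41 and solve: k > (0.41·23 − 6)/(1 − 0.41) = 5.814.
The smallest integer exceeding 5.814 is 6.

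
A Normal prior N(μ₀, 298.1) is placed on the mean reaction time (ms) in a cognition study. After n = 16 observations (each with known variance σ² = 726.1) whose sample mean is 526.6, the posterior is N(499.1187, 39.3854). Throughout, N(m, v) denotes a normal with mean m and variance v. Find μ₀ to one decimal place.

μ₀ = 318.6

The posterior mean is a precision-weighted average: μ_n = (τ₀μ₀ + τ_data·x̄)/(τ₀+τ_data), with τ₀=1/σ₀² and τ_data=n/σ².
Here τ₀ = 1/298.1 = 0.003355 and τ_data = 16/726.1 = 0.022036, so τ_n = 0.025391.
Rearranging for μ₀: μ₀ = (μ_n·τ_n − τ_data·x̄)/τ₀ = (499.1187·0.025391 − 0.022036·526.6) / 0.003355 = 1.068965/0.003355 ≈ 318.6.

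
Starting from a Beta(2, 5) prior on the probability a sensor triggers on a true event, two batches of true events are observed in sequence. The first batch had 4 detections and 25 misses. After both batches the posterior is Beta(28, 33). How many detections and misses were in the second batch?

22 detections and 3 misses

Sequential conjugate updates are equivalent to a single update on the pooled data, so total successes = posterior α − prior α and total failures = posterior β − prior β.
Total across both batches: 28−2=26 detections, 33−5=28 misses.
Subtract the first batch: 26−4=22 detections and 28−25=3 misses.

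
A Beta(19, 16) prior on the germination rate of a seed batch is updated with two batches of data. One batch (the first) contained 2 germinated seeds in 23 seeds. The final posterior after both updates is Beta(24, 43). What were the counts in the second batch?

Because Beta–binomial updating is additive in the counts, the combined data contributed (α_post−α_prior, β_post−β_prior) successes and failures.
Total across both batches: 24−19=5 germinated seeds, 43−16=27 non-germinating seeds.
Subtract the first batch: 5−2=3 germinated seeds and 27−21=6 non-germinating seeds.

3 germinated seeds and 6 non-germinating seeds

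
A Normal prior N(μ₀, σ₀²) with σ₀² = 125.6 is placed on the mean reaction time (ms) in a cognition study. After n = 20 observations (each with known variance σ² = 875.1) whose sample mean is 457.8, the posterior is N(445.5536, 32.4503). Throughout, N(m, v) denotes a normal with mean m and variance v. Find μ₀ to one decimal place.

With known observation variance, the Normal–Normal posterior has precision τ_n = τ₀ + n/σ² and mean μ_n = (τ₀μ₀ + (n/σ²)x̄)/τ_n.
Here τ₀ = 1/125.6 = 0.007962 and τ_data = 20/875.1 = 0.022855, so τ_n = 0.030817.
Rearranging for μ₀: μ₀ = (μ_n·τ_n − τ_data·x̄)/τ₀ = (445.5536·0.030817 − 0.022855·457.8) / 0.007962 = 3.267606/0.007962 ≈ 410.4.

μ₀ = 410.4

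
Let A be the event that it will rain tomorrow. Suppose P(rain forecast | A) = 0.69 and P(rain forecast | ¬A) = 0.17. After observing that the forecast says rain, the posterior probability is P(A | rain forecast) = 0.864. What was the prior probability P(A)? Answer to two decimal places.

In odds form, posterior odds = prior odds × likelihood ratio, so prior odds = posterior odds ÷ LR.
Posterior odds = 0.864/(1−0.864) = 6.3529. LR = 0.69/0.17 = 4.0588.
Prior odds = 6.3529/4.0588 = 1.5652, so P(A) = 1.5652/(1+1.5652) ≈ 0.61.

P(A) = 0.61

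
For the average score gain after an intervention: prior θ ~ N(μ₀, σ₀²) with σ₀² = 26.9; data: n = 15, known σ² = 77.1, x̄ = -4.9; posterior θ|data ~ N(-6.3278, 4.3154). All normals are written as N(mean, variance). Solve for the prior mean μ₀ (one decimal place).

μ₀ = -13.8

With known observation variance, the Normal–Normal posterior has precision τ_n = τ₀ + n/σ² and mean μ_n = (τ₀μ₀ + (n/σ²)x̄)/τ_n.
Here τ₀ = 1/26.9 = 0.037175 and τ_data = 15/77.1 = 0.194553, so τ_n = 0.231728.
Rearranging for μ₀: μ₀ = (μ_n·τ_n − τ_data·x̄)/τ₀ = (-6.3278·0.231728 − 0.194553·-4.9) / 0.037175 = -0.513019/0.037175 ≈ -13.8.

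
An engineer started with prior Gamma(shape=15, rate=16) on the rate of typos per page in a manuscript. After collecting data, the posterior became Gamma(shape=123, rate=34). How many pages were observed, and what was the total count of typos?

n = 18 pages with total 108 typos

Gamma–Poisson conjugacy: posterior shape = α + Σxᵢ, posterior rate = β + n.
Matching: Σxᵢ = 123 − 15 = 108 and n = 34 − 16 = 18.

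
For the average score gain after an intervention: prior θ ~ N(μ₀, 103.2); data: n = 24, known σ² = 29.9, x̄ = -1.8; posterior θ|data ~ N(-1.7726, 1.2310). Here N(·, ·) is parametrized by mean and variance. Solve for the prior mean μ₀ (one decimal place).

The posterior mean is a precision-weighted average: μ_n = (τ₀μ₀ + τ_data·x̄)/(τ₀+τ_data), with τ₀=1/σ₀² and τ_data=n/σ².
Here τ₀ = 1/103.2 = 0.009690 and τ_data = 24/29.9 = 0.802676, so τ_n = 0.812366.
Rearranging for μ₀: μ₀ = (μ_n·τ_n − τ_data·x̄)/τ₀ = (-1.7726·0.812366 − 0.802676·-1.8) / 0.009690 = 0.004817/0.009690 ≈ 0.5.

μ₀ = 0.5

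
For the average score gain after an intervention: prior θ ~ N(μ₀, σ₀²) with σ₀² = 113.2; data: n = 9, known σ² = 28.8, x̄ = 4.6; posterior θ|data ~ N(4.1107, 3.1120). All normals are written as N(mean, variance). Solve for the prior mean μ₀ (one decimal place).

μ₀ = -13.2

With known observation variance, the Normal–Normal posterior has precision τ_n = τ₀ + n/σ² and mean μ_n = (τ₀μ₀ + (n/σ²)x̄)/τ_n.
Here τ₀ = 1/113.2 = 0.008834 and τ_data = 9/28.8 = 0.312500, so τ_n = 0.321334.
Rearranging for μ₀: μ₀ = (μ_n·τ_n − τ_data·x̄)/τ₀ = (4.1107·0.321334 − 0.312500·4.6) / 0.008834 = -0.116592/0.008834 ≈ -13.2.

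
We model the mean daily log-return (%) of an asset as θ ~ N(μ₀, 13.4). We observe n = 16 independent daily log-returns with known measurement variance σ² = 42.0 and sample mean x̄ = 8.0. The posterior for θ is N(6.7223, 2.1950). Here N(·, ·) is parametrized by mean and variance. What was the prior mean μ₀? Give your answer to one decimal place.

With known observation variance, the Normal–Normal posterior has precision τ_n = τ₀ + n/σ² and mean μ_n = (τ₀μ₀ + (n/σ²)x̄)/τ_n.
Here τ₀ = 1/13.4 = 0.074627 and τ_data = 16/42.0 = 0.380952, so τ_n = 0.455579.
Rearranging for μ₀: μ₀ = (μ_n·τ_n − τ_data·x̄)/τ₀ = (6.7223·0.455579 − 0.380952·8.0) / 0.074627 = 0.014923/0.074627 ≈ 0.2.

μ₀ = 0.2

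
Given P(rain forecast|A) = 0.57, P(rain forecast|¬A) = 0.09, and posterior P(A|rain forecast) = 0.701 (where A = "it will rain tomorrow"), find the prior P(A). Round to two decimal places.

P(A) = 0.27

In odds form, posterior odds = prior odds × likelihood ratio, so prior odds = posterior odds ÷ LR.
Posterior odds = 0.701/(1−0.701) = 2.3445. LR = 0.57/0.09 = 6.3333.
Prior odds = 2.3445/6.3333 = 0.3702, so P(A) = 0.3702/(1+0.3702) ≈ 0.27.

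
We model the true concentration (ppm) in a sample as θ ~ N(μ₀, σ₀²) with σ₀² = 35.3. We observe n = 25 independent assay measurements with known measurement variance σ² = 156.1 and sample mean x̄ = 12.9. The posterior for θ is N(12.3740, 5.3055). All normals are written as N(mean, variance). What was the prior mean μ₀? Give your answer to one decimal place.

The posterior mean is a precision-weighted average: μ_n = (τ₀μ₀ + τ_data·x̄)/(τ₀+τ_data), with τ₀=1/σ₀² and τ_data=n/σ².
Here τ₀ = 1/35.3 = 0.028329 and τ_data = 25/156.1 = 0.160154, so τ_n = 0.188483.
Rearranging for μ₀: μ₀ = (μ_n·τ_n − τ_data·x̄)/τ₀ = (12.3740·0.188483 − 0.160154·12.9) / 0.028329 = 0.266302/0.028329 ≈ 9.4.

μ₀ = 9.4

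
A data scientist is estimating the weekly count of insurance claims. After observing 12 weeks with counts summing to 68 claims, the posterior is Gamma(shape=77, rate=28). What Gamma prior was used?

Gamma(shape=9, rate=16)

Gamma–Poisson conjugacy: posterior shape = α + Σxᵢ, posterior rate = β + n.
So α = 77 − 68 = 9 and β = 28 − 12 = 16.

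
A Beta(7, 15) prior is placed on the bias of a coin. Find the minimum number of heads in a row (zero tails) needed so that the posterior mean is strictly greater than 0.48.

k = 7

After k heads and 0 tails the posterior is Beta(7+k, 15), with mean (7+k)/(7+15+k).
Set (7+k)/(22+k) > 0.48 and solve: k > (0.48·22 − 7)/(1 − 0.48) = 6.846.
The smallest integer exceeding 6.846 is 7, and checking k=7: (14)/(29) = 0.4828 > 0.48.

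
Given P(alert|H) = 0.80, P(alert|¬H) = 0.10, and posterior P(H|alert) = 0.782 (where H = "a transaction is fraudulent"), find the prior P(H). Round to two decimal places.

P(H) = 0.31

In odds form, posterior odds = prior odds × likelihood ratio, so prior odds = posterior odds ÷ LR.
Posterior odds = 0.782/(1−0.782) = 3.5872. LR = 0.80/0.10 = 8.0000.
Prior odds = 3.5872/8.0000 = 0.4484, so P(H) = 0.4484/(1+0.4484) ≈ 0.31.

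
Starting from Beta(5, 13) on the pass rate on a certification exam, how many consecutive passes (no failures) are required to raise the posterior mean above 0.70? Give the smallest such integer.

After k passes and 0 failures the posterior is Beta(5+k, 13), with mean (5+k)/(5+13+k).
Set (5+k)/(18+k) > 0.70 and solve: k > (0.70·18 − 5)/(1 − 0.70) = 25.333.
The smallest integer exceeding 25.333 is 26, and checking k=26: (31)/(44) = 0.7045 > 0.70.

k = 26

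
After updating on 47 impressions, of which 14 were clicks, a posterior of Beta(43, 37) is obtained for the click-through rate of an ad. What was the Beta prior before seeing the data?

Beta is conjugate to the binomial likelihood: posterior = Beta(α+s, β+f).
So α = 43 − 14 = 29 and β = 37 − 33 = 4.

Beta(29, 4)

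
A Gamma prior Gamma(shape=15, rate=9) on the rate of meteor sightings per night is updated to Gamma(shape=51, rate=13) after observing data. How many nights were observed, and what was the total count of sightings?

n = 4 nights with total 36 sightings

Gamma–Poisson conjugacy: posterior shape = α + Σxᵢ, posterior rate = β + n.
Matching: Σxᵢ = 51 − 15 = 36 and n = 13 − 9 = 4.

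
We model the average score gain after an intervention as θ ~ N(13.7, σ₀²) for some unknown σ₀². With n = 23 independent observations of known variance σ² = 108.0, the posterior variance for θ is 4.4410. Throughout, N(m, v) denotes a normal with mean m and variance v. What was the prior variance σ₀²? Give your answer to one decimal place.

σ₀² = 81.9

Posterior precision equals prior precision plus data precision: 1/σ_n² = 1/σ₀² + n/σ².
So 1/σ₀² = 1/4.4410 − 23/108.0 = 0.225175 − 0.212963 = 0.012212.
Hence σ₀² = 1/0.012212 ≈ 81.9.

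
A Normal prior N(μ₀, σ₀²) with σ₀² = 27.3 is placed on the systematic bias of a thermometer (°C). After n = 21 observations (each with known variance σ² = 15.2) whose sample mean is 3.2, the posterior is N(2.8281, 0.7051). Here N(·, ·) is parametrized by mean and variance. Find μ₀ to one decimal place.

The posterior mean is a precision-weighted average: μ_n = (τ₀μ₀ + τ_data·x̄)/(τ₀+τ_data), with τ₀=1/σ₀² and τ_data=n/σ².
Here τ₀ = 1/27.3 = 0.036630 and τ_data = 21/15.2 = 1.381579, so τ_n = 1.418209.
Rearranging for μ₀: μ₀ = (μ_n·τ_n − τ_data·x̄)/τ₀ = (2.8281·1.418209 − 1.381579·3.2) / 0.036630 = -0.410216/0.036630 ≈ -11.2.

μ₀ = -11.2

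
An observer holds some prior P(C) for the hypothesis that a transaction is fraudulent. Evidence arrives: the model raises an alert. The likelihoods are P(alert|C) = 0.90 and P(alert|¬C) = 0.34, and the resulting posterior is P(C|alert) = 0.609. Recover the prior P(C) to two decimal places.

In odds form, posterior odds = prior odds × likelihood ratio, so prior odds = posterior odds ÷ LR.
Posterior odds = 0.609/(1−0.609) = 1.5575. LR = 0.90/0.34 = 2.6471.
Prior odds = 1.5575/2.6471 = 0.5884, so P(C) = 0.5884/(1+0.5884) ≈ 0.37.

P(C) = 0.37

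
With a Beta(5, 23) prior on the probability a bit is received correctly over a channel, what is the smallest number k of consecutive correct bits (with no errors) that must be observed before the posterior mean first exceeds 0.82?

After k correct bits and 0 errors the posterior is Beta(5+k, 23), with mean (5+k)/(5+23+k).
Set (5+k)/(28+k) > 0.82 and solve: k > (0.82·28 − 5)/(1 − 0.82) = 99.778.
The smallest integer exceeding 99.778 is 100, and checking k=100: (105)/(128) = 0.8203 > 0.82.

k = 100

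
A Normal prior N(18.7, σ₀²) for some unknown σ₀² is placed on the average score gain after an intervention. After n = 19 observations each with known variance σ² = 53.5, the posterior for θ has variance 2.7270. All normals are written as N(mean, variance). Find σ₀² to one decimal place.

σ₀² = 86.5

Posterior precision equals prior precision plus data precision: 1/σ_n² = 1/σ₀² + n/σ².
So 1/σ₀² = 1/2.7270 − 19/53.5 = 0.366703 − 0.355140 = 0.011563.
Hence σ₀² = 1/0.011563 ≈ 86.5.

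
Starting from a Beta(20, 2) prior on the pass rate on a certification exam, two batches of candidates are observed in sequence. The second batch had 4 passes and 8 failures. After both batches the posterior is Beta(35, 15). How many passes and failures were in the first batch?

Sequential conjugate updates are equivalent to a single update on the pooled data, so total successes = posterior α − prior α and total failures = posterior β − prior β.
Total across both batches: 35−20=15 passes, 15−2=13 failures.
Subtract the second batch: 15−4=11 passes and 13−8=5 failures.

11 passes and 5 failures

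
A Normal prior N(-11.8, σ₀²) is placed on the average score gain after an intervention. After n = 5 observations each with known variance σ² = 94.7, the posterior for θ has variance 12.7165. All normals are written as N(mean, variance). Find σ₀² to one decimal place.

σ₀² = 38.7

Posterior precision equals prior precision plus data precision: 1/σ_n² = 1/σ₀² + n/σ².
So 1/σ₀² = 1/12.7165 − 5/94.7 = 0.078638 − 0.052798 = 0.025840.
Hence σ₀² = 1/0.025840 ≈ 38.7.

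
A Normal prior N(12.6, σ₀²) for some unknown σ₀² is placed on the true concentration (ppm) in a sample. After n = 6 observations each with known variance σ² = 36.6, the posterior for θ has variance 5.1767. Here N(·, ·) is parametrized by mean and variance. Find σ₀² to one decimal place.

σ₀² = 34.2

Posterior precision equals prior precision plus data precision: 1/σ_n² = 1/σ₀² + n/σ².
So 1/σ₀² = 1/5.1767 − 6/36.6 = 0.193173 − 0.163934 = 0.029239.
Hence σ₀² = 1/0.029239 ≈ 34.2.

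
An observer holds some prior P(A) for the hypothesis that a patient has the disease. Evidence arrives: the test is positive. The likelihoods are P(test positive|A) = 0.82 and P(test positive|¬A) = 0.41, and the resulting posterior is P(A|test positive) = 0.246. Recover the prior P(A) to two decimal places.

P(A) = 0.14

In odds form, posterior odds = prior odds × likelihood ratio, so prior odds = posterior odds ÷ LR.
Posterior odds = 0.246/(1−0.246) = 0.3263. LR = 0.82/0.41 = 2.0000.
Prior odds = 0.3263/2.0000 = 0.1631, so P(A) = 0.1631/(1+0.1631) ≈ 0.14.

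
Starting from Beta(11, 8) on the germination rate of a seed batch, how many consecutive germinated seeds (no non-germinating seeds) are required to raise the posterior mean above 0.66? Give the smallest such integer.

After k germinated seeds and 0 non-germinating seeds the posterior is Beta(11+k, 8), with mean (11+k)/(11+8+k).
Set (11+k)/(19+k) > 0.66 and solve: k > (0.66·19 − 11)/(1 − 0.66) = 4.529.
The smallest integer exceeding 4.529 is 5, and checking k=5: (16)/(24) = 0.6667 > 0.66.

k = 5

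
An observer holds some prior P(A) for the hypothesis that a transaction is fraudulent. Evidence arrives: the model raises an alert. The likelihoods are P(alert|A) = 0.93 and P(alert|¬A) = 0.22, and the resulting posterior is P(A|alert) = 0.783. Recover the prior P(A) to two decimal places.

P(A) = 0.46

Bayes' rule in odds form gives O(A|E) = O(A)·[P(E|A)/P(E|¬A)], hence O(A) = O(A|E)/LR.
Posterior odds = 0.783/(1−0.783) = 3.6083. LR = 0.93/0.22 = 4.2273.
Prior odds = 3.6083/4.2273 = 0.8536, so P(A) = 0.8536/(1+0.8536) ≈ 0.46.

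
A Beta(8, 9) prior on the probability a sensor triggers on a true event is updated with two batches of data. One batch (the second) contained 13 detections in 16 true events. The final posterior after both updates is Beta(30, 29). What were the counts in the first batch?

Sequential conjugate updates are equivalent to a single update on the pooled data, so total successes = posterior α − prior α and total failures = posterior β − prior β.
Total across both batches: 30−8=22 detections, 29−9=20 misses.
Subtract the second batch: 22−13=9 detections and 20−3=17 misses.

9 detections and 17 misses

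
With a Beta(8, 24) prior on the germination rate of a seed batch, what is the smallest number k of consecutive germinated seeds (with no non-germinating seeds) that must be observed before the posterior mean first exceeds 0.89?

After k germinated seeds and 0 non-germinating seeds the posterior is Beta(8+k, 24), with mean (8+k)/(8+24+k).
Set (8+k)/(32+k) > 0.89 and solve: k > (0.89·32 − 8)/(1 − 0.89) = 186.182.
The smallest integer exceeding 186.182 is 187.

k = 187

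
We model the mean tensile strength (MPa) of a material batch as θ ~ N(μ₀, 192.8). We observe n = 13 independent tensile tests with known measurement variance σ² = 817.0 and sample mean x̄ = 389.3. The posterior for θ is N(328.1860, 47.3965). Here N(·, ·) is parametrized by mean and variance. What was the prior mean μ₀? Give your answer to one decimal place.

The posterior mean is a precision-weighted average: μ_n = (τ₀μ₀ + τ_data·x̄)/(τ₀+τ_data), with τ₀=1/σ₀² and τ_data=n/σ².
Here τ₀ = 1/192.8 = 0.005187 and τ_data = 13/817.0 = 0.015912, so τ_n = 0.021099.
Rearranging for μ₀: μ₀ = (μ_n·τ_n − τ_data·x̄)/τ₀ = (328.1860·0.021099 − 0.015912·389.3) / 0.005187 = 0.729855/0.005187 ≈ 140.7.

μ₀ = 140.7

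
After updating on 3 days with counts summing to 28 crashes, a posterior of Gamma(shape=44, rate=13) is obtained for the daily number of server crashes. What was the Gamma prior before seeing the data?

Gamma(shape=16, rate=10)

A Gamma(α, β) prior (rate parametrization) on a Poisson rate with n observations summing to S gives posterior Gamma(α+S, β+n).
So α = 44 − 28 = 16 and β = 13 − 3 = 10.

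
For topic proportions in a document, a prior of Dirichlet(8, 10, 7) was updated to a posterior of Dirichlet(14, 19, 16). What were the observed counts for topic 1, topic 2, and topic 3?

For a Dirichlet(α) prior with multinomial counts c, the posterior is Dirichlet(α + c) componentwise.
Counts are posterior − prior componentwise: 14−8=6, 19−10=9, 16−7=9.

counts (6, 9, 9)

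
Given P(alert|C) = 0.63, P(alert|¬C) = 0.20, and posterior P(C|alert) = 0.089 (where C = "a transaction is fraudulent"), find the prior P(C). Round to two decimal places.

P(C) = 0.03

Bayes' rule in odds form gives O(C|E) = O(C)·[P(E|C)/P(E|¬C)], hence O(C) = O(C|E)/LR.
Posterior odds = 0.089/(1−0.089) = 0.0977. LR = 0.63/0.20 = 3.1500.
Prior odds = 0.0977/3.1500 = 0.0310, so P(C) = 0.0310/(1+0.0310) ≈ 0.03.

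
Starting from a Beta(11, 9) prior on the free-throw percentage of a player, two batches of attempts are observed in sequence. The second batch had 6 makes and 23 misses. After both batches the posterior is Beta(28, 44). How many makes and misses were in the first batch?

11 makes and 12 misses

Because Beta–binomial updating is additive in the counts, the combined data contributed (α_post−α_prior, β_post−β_prior) successes and failures.
Total across both batches: 28−11=17 makes, 44−9=35 misses.
Subtract the second batch: 17−6=11 makes and 35−23=12 misses.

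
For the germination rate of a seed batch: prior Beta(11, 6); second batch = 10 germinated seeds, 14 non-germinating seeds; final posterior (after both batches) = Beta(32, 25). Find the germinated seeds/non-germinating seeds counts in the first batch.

Because Beta–binomial updating is additive in the counts, the combined data contributed (α_post−α_prior, β_post−β_prior) successes and failures.
Total across both batches: 32−11=21 germinated seeds, 25−6=19 non-germinating seeds.
Subtract the second batch: 21−10=11 germinated seeds and 19−14=5 non-germinating seeds.

11 germinated seeds and 5 non-germinating seeds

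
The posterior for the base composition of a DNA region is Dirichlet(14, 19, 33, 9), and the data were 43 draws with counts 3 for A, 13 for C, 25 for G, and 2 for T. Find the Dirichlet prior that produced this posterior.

Dirichlet(11, 6, 8, 7)

For a Dirichlet(α) prior with multinomial counts c, the posterior is Dirichlet(α + c) componentwise.
Subtract each count from the matching posterior parameter: 14−3=11, 19−13=6, 33−25=8, 9−2=7.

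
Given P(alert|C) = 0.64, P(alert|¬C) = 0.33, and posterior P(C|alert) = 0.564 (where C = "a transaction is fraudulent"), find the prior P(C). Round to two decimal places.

Bayes' rule in odds form gives O(C|E) = O(C)·[P(E|C)/P(E|¬C)], hence O(C) = O(C|E)/LR.
Posterior odds = 0.564/(1−0.564) = 1.2936. LR = 0.64/0.33 = 1.9394.
Prior odds = 1.2936/1.9394 = 0.6670, so P(C) = 0.6670/(1+0.6670) ≈ 0.40.

P(C) = 0.40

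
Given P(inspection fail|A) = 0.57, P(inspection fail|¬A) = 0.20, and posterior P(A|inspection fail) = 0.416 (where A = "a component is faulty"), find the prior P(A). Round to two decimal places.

Bayes' rule in odds form gives O(A|E) = O(A)·[P(E|A)/P(E|¬A)], hence O(A) = O(A|E)/LR.
Posterior odds = 0.416/(1−0.416) = 0.7123. LR = 0.57/0.20 = 2.8500.
Prior odds = 0.7123/2.8500 = 0.2499, so P(A) = 0.2499/(1+0.2499) ≈ 0.20.

P(A) = 0.20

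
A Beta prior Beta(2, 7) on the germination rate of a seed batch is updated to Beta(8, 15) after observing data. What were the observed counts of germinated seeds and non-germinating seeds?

6 germinated seeds and 8 non-germinating seeds

Under Beta–binomial conjugacy the posterior parameters are (a+s, b+f).
Match parameters: s=8−2=6, f=15−7=8.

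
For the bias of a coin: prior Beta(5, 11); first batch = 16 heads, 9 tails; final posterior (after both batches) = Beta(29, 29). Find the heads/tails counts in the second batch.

Sequential conjugate updates are equivalent to a single update on the pooled data, so total successes = posterior α − prior α and total failures = posterior β − prior β.
Total across both batches: 29−5=24 heads, 29−11=18 tails.
Subtract the first batch: 24−16=8 heads and 18−9=9 tails.

8 heads and 9 tails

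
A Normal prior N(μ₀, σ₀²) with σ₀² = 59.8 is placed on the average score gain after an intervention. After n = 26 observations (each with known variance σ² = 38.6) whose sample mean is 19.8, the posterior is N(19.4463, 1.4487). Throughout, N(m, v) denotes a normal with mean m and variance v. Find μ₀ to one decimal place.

μ₀ = 5.2

The posterior mean is a precision-weighted average: μ_n = (τ₀μ₀ + τ_data·x̄)/(τ₀+τ_data), with τ₀=1/σ₀² and τ_data=n/σ².
Here τ₀ = 1/59.8 = 0.016722 and τ_data = 26/38.6 = 0.673575, so τ_n = 0.690297.
Rearranging for μ₀: μ₀ = (μ_n·τ_n − τ_data·x̄)/τ₀ = (19.4463·0.690297 − 0.673575·19.8) / 0.016722 = 0.086938/0.016722 ≈ 5.2.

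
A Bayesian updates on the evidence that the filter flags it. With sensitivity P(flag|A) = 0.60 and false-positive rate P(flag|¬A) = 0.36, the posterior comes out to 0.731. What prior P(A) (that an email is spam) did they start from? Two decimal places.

In odds form, posterior odds = prior odds × likelihood ratio, so prior odds = posterior odds ÷ LR.
Posterior odds = 0.731/(1−0.731) = 2.7175. LR = 0.60/0.36 = 1.6667.
Prior odds = 2.7175/1.6667 = 1.6305, so P(A) = 1.6305/(1+1.6305) ≈ 0.62.

P(A) = 0.62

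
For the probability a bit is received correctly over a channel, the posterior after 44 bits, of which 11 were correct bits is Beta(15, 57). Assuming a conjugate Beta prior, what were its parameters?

Under Beta–binomial conjugacy the posterior parameters are (α+s, β+f).
Subtract the data counts: 15−11=4, 57−33=24.

Beta(4, 24)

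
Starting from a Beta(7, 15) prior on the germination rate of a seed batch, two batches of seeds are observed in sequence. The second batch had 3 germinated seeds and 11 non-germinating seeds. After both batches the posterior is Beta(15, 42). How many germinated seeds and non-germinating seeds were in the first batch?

Sequential conjugate updates are equivalent to a single update on the pooled data, so total successes = posterior α − prior α and total failures = posterior β − prior β.
Total across both batches: 15−7=8 germinated seeds, 42−15=27 non-germinating seeds.
Subtract the second batch: 8−3=5 germinated seeds and 27−11=16 non-germinating seeds.

5 germinated seeds and 16 non-germinating seeds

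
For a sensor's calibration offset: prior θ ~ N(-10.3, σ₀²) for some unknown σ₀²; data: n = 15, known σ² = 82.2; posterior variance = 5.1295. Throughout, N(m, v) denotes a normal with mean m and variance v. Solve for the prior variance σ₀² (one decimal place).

σ₀² = 80.2

Posterior precision equals prior precision plus data precision: 1/σ_n² = 1/σ₀² + n/σ².
So 1/σ₀² = 1/5.1295 − 15/82.2 = 0.194951 − 0.182482 = 0.012469.
Hence σ₀² = 1/0.012469 ≈ 80.2.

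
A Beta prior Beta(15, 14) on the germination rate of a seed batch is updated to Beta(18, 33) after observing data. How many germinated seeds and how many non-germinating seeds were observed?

3 germinated seeds and 19 non-germinating seeds

Beta is conjugate to the binomial likelihood: posterior = Beta(a+s, b+f).
So s = 18 − 15 = 3 and f = 33 − 14 = 19.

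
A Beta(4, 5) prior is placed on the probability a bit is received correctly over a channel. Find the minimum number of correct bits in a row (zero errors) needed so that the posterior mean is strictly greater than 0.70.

k = 8

After k correct bits and 0 errors the posterior is Beta(4+k, 5), with mean (4+k)/(4+5+k).
Set (4+k)/(9+k) > 0.70 and solve: k > (0.70·9 − 4)/(1 − 0.70) = 7.667.
The smallest integer exceeding 7.667 is 8.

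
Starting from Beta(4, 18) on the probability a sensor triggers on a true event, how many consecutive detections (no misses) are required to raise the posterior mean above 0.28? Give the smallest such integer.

After k detections and 0 misses the posterior is Beta(4+k, 18), with mean (4+k)/(4+18+k).
Set (4+k)/(22+k) > 0.28 and solve: k > (0.28·22 − 4)/(1 − 0.28) = 3.000.
The smallest integer exceeding 3.000 is 4.

k = 4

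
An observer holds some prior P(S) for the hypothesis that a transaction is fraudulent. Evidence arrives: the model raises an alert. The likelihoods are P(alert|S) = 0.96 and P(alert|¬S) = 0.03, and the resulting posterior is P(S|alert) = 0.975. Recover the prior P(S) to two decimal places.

P(S) = 0.55

Bayes' rule in odds form gives O(S|E) = O(S)·[P(E|S)/P(E|¬S)], hence O(S) = O(S|E)/LR.
Posterior odds = 0.975/(1−0.975) = 39.0000. LR = 0.96/0.03 = 32.0000.
Prior odds = 39.0000/32.0000 = 1.2188, so P(S) = 1.2188/(1+1.2188) ≈ 0.55.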